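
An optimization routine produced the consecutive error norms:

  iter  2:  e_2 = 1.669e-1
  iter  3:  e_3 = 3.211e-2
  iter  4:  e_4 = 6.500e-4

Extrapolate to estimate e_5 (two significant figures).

6.4e-8

First estimate the order: p ≈ ln(e_4/e_3) / ln(e_3/e_2) = ln(6.500e-4/3.211e-2)/ln(3.211e-2/1.669e-1) = ln(0.0202429)/ln(0.192391) ≈ 2.3662.
Then e_5 ≈ e_4·(e_4/e_3)^p = 6.500e-4·(0.0202429)^2.3662 = 6.500e-4·9.82432e-05 ≈ 6.386e-08.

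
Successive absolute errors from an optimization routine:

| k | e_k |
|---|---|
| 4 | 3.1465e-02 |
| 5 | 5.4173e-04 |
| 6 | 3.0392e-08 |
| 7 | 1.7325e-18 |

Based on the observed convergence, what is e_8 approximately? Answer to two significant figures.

3.6e-43

First estimate the order: p ≈ ln(e_7/e_6) / ln(e_6/e_5) = ln(1.7325e-18/3.0392e-08)/ln(3.0392e-08/5.4173e-04) = ln(5.70051e-11)/ln(5.61017e-05) ≈ 2.4098.
Then e_8 ≈ e_7·(e_7/e_6)^p = 1.7325e-18·(5.70051e-11)^2.4098 = 1.7325e-18·2.05969e-25 ≈ 3.568e-43.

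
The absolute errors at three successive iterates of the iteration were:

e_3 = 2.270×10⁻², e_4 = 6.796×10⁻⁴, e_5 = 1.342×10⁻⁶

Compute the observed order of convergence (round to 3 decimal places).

1.775

p ≈ ln(e_5/e_4) / ln(e_4/e_3)
  = ln(1.342×10⁻⁶/6.796×10⁻⁴) / ln(6.796×10⁻⁴/2.270×10⁻²)
  = ln(0.00197469) / ln(0.0299383)
  = -6.227344 / -3.508617 ≈ 1.774871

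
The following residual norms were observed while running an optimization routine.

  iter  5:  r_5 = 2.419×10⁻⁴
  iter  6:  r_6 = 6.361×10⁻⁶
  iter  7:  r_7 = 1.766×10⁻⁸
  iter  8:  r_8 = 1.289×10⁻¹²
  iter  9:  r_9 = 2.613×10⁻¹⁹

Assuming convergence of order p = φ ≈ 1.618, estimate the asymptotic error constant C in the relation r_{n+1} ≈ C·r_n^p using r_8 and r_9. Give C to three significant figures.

C ≈ r_9 / r_8^1.618
  = 2.613×10⁻¹⁹ / (1.289×10⁻¹²)^1.618
  = 2.613×10⁻¹⁹ / 5.78614e-20 ≈ 4.516

4.52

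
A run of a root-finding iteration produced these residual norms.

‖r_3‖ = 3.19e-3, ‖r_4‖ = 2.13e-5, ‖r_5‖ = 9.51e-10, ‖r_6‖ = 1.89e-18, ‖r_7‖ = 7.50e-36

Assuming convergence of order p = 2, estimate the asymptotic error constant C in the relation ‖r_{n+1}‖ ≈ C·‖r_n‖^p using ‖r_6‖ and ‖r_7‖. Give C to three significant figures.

2.10

C ≈ ‖r_7‖ / ‖r_6‖^2
  = 7.50e-36 / (1.89e-18)^2
  = 7.50e-36 / 3.5721e-36 ≈ 2.0996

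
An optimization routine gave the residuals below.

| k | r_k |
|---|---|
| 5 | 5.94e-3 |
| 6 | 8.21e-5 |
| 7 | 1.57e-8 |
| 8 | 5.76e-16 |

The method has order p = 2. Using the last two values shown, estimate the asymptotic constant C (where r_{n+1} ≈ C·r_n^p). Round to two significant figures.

2.3

C ≈ r_8 / r_7^2
  = 5.76e-16 / (1.57e-8)^2
  = 5.76e-16 / 2.4649e-16 ≈ 2.3368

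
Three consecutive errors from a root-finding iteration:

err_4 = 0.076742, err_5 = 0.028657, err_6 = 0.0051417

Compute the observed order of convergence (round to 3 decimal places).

p ≈ ln(err_6/err_5) / ln(err_5/err_4)
  = ln(0.0051417/0.028657) / ln(0.028657/0.076742)
  = ln(0.179422) / ln(0.37342)
  = -1.718015 / -0.985051 ≈ 1.744087

1.744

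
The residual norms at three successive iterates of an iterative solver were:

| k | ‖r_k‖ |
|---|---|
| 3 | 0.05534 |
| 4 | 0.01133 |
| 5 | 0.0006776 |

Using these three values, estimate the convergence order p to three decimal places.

1.776

p ≈ ln(‖r_5‖/‖r_4‖) / ln(‖r_4‖/‖r_3‖)
  = ln(0.0006776/0.01133) / ln(0.01133/0.05534)
  = ln(0.0598058) / ln(0.204734)
  = -2.816653 / -1.586044 ≈ 1.775898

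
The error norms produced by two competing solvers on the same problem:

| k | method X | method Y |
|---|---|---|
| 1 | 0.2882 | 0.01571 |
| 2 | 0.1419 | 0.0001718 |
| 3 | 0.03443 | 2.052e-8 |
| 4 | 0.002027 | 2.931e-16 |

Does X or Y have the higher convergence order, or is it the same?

Method X: p ≈ ln(0.002027/0.03443)/ln(0.03443/0.1419) ≈ 2.00.
Method Y: p ≈ ln(2.931e-16/2.052e-8)/ln(2.052e-8/0.0001718) ≈ 2.00.
Both orders ≈ 2.0 — effectively the same.

same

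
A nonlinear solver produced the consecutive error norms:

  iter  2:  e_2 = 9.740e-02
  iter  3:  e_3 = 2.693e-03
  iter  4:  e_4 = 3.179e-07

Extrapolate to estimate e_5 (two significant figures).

4.0e-17

First estimate the order: p ≈ ln(e_4/e_3) / ln(e_3/e_2) = ln(3.179e-07/2.693e-03)/ln(2.693e-03/9.740e-02) = ln(0.000118047)/ln(0.0276489) ≈ 2.5206.
Then e_5 ≈ e_4·(e_4/e_3)^p = 3.179e-07·(0.000118047)^2.5206 = 3.179e-07·1.25667e-10 ≈ 3.995e-17.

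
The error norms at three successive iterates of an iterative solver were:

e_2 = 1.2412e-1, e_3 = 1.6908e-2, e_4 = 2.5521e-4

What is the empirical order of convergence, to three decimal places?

2.104

p ≈ ln(e_4/e_3) / ln(e_3/e_2)
  = ln(2.5521e-4/1.6908e-2) / ln(1.6908e-2/1.2412e-1)
  = ln(0.015094) / ln(0.136223)
  = -4.193458 / -1.993462 ≈ 2.103606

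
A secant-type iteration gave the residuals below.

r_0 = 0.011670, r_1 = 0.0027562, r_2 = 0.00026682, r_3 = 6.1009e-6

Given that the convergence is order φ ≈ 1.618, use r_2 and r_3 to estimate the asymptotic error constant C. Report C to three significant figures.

C ≈ r_3 / r_2^1.618
  = 6.1009e-6 / (0.00026682)^1.618
  = 6.1009e-6 / 1.65052e-06 ≈ 3.6963

3.70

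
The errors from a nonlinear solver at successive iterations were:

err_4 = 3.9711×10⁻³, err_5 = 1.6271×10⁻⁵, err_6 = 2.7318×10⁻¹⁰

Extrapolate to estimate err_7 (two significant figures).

7.7e-20

First estimate the order: p ≈ ln(err_6/err_5) / ln(err_5/err_4) = ln(2.7318×10⁻¹⁰/1.6271×10⁻⁵)/ln(1.6271×10⁻⁵/3.9711×10⁻³) = ln(1.67894e-05)/ln(0.00409735) ≈ 2.0000.
Then err_7 ≈ err_6·(err_6/err_5)^p = 2.7318×10⁻¹⁰·(1.67894e-05)^2.0000 = 2.7318×10⁻¹⁰·2.81884e-10 ≈ 7.701e-20.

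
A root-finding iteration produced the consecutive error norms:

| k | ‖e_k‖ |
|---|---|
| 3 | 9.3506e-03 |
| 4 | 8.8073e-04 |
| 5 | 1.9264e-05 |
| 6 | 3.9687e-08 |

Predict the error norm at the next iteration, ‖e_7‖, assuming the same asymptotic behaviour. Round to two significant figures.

1.8e-12

First estimate the order: p ≈ ln(‖e_6‖/‖e_5‖) / ln(‖e_5‖/‖e_4‖) = ln(3.9687e-08/1.9264e-05)/ln(1.9264e-05/8.8073e-04) = ln(0.00206016)/ln(0.0218728) ≈ 1.6180.
Then ‖e_7‖ ≈ ‖e_6‖·(‖e_6‖/‖e_5‖)^p = 3.9687e-08·(0.00206016)^1.6180 = 3.9687e-08·4.50704e-05 ≈ 1.789e-12.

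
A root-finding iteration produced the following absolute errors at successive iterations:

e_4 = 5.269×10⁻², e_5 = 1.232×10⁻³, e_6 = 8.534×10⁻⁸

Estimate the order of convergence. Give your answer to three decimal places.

p ≈ ln(e_6/e_5) / ln(e_5/e_4)
  = ln(8.534×10⁻⁸/1.232×10⁻³) / ln(1.232×10⁻³/5.269×10⁻²)
  = ln(6.92695e-05) / ln(0.023382)
  = -9.577506 / -3.755789 ≈ 2.550065

2.550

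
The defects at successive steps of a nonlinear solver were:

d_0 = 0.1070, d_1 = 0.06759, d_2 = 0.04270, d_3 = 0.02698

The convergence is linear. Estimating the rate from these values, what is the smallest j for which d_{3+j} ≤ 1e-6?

23

Rate ρ ≈ d_3/d_2 = 0.02698/0.04270 = 0.6319.
After j more steps, d_{3+j} ≈ 0.02698·ρ^j; need ρ^j ≤ 1e-6/0.02698 = 3.70645e-05.
j ≥ ln(3.70645e-05)/ln(0.6319) = -10.2029/-0.45902 = 22.228.
So 23 more iterations are needed.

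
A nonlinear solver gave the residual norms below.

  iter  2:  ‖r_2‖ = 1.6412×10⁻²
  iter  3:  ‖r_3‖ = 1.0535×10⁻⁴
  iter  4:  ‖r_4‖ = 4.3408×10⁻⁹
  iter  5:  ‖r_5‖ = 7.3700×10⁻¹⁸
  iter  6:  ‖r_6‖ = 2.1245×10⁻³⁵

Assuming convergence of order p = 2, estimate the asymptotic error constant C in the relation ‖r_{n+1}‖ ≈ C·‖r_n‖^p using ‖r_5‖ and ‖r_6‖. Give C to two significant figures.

C ≈ ‖r_6‖ / ‖r_5‖^2
  = 2.1245×10⁻³⁵ / (7.3700×10⁻¹⁸)^2
  = 2.1245×10⁻³⁵ / 5.43169e-35 ≈ 0.39113

0.39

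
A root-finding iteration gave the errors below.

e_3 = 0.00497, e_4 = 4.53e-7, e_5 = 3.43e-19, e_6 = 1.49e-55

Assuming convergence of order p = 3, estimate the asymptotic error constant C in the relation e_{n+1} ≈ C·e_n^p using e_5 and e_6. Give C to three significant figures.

3.69

C ≈ e_6 / e_5^3
  = 1.49e-55 / (3.43e-19)^3
  = 1.49e-55 / 4.03536e-56 ≈ 3.6924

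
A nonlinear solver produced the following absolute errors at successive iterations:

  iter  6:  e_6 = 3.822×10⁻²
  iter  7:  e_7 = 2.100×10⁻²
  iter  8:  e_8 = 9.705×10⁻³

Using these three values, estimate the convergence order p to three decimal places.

p ≈ ln(e_8/e_7) / ln(e_7/e_6)
  = ln(9.705×10⁻³/2.100×10⁻²) / ln(2.100×10⁻²/3.822×10⁻²)
  = ln(0.462143) / ln(0.549451)
  = -0.771881 / -0.598836 ≈ 1.288969

1.289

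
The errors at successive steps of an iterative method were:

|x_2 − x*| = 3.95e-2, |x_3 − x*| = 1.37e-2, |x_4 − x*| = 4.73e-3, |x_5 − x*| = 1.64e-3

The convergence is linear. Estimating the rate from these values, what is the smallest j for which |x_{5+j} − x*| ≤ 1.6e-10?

16

Rate ρ ≈ |x_5 − x*|/|x_4 − x*| = 1.64e-3/4.73e-3 = 0.3467.
After j more steps, |x_{5+j} − x*| ≈ 1.64e-3·ρ^j; need ρ^j ≤ 1.6e-10/1.64e-3 = 9.7561e-08.
j ≥ ln(9.7561e-08)/ln(0.3467) = -16.1428/-1.05930 = 15.239.
So 16 more iterations are needed.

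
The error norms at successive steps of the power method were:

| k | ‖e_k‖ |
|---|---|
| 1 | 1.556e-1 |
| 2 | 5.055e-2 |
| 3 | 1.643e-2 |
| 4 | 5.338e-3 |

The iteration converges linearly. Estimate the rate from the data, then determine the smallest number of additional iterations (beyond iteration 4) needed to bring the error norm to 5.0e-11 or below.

17

Rate ρ ≈ ‖e_4‖/‖e_3‖ = 5.338e-3/1.643e-2 = 0.3249.
After j more steps, ‖e_{4+j}‖ ≈ 5.338e-3·ρ^j; need ρ^j ≤ 5.0e-11/5.338e-3 = 9.3668e-09.
j ≥ ln(9.3668e-09)/ln(0.3249) = -18.4861/-1.12424 = 16.443.
So 17 more iterations are needed.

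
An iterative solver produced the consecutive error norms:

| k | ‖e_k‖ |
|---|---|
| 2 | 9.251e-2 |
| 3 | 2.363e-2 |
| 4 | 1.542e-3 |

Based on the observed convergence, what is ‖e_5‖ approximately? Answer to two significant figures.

First estimate the order: p ≈ ln(‖e_4‖/‖e_3‖) / ln(‖e_3‖/‖e_2‖) = ln(1.542e-3/2.363e-2)/ln(2.363e-2/9.251e-2) = ln(0.065256)/ln(0.255432) ≈ 1.9999.
Then ‖e_5‖ ≈ ‖e_4‖·(‖e_4‖/‖e_3‖)^p = 1.542e-3·(0.065256)^1.9999 = 1.542e-3·0.00425951 ≈ 6.568e-06.

6.6e-6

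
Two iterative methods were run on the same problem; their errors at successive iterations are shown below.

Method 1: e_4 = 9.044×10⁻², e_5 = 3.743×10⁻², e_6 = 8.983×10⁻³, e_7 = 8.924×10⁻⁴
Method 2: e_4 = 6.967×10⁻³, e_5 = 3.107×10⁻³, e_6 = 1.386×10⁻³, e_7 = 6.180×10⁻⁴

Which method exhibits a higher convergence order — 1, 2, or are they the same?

Method 1: p ≈ ln(8.924×10⁻⁴/8.983×10⁻³)/ln(8.983×10⁻³/3.743×10⁻²) ≈ 1.62.
Method 2: p ≈ ln(6.180×10⁻⁴/1.386×10⁻³)/ln(1.386×10⁻³/3.107×10⁻³) ≈ 1.00.
Method 1 has the higher order (≈1.6 vs ≈1.0).

1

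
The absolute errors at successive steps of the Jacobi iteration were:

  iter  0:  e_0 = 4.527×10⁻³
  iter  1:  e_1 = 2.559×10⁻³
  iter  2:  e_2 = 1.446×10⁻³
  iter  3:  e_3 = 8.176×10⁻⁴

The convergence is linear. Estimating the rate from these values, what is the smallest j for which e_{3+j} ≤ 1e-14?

45

Rate ρ ≈ e_3/e_2 = 8.176×10⁻⁴/1.446×10⁻³ = 0.5654.
After j more steps, e_{3+j} ≈ 8.176×10⁻⁴·ρ^j; need ρ^j ≤ 1e-14/8.176×10⁻⁴ = 1.22309e-11.
j ≥ ln(1.22309e-11)/ln(0.5654) = -25.1271/-0.57022 = 44.066.
So 45 more iterations are needed.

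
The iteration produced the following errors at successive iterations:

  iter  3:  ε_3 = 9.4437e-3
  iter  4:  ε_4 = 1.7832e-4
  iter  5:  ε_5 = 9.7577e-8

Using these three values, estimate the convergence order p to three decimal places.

p ≈ ln(ε_5/ε_4) / ln(ε_4/ε_3)
  = ln(9.7577e-8/1.7832e-4) / ln(1.7832e-4/9.4437e-3)
  = ln(0.000547202) / ln(0.0188824)
  = -7.510693 / -3.969525 ≈ 1.892089

1.892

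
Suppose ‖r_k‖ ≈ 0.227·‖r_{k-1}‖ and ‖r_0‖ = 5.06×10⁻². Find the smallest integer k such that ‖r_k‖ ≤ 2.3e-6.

7

After k steps, ‖r_k‖ ≈ 5.06×10⁻²·0.227^k.
Need 0.227^k ≤ 2.3e-6/5.06×10⁻² = 4.54545e-05.
k ≥ ln(4.54545e-05)/ln(0.227) = -9.9988/-1.48281 = 6.743.
Smallest integer k = 7.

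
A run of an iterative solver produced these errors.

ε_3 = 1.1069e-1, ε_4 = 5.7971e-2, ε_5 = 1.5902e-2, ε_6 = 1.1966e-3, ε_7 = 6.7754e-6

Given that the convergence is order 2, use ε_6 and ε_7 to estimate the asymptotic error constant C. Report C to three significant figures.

C ≈ ε_7 / ε_6^2
  = 6.7754e-6 / (1.1966e-3)^2
  = 6.7754e-6 / 1.43185e-06 ≈ 4.7319

4.73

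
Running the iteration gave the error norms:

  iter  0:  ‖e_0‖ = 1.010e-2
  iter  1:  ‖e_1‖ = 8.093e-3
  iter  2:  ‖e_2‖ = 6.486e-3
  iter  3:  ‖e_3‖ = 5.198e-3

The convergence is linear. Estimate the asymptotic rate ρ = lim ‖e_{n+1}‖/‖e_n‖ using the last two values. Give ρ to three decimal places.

0.801

ρ ≈ ‖e_3‖/‖e_2‖ = 5.198e-3/6.486e-3 = 0.80142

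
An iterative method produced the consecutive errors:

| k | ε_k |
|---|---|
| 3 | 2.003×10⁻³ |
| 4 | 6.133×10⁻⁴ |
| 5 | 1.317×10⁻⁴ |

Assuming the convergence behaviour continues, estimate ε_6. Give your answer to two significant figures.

First estimate the order: p ≈ ln(ε_5/ε_4) / ln(ε_4/ε_3) = ln(1.317×10⁻⁴/6.133×10⁻⁴)/ln(6.133×10⁻⁴/2.003×10⁻³) = ln(0.21474)/ln(0.306191) ≈ 1.2998.
Then ε_6 ≈ ε_5·(ε_5/ε_4)^p = 1.317×10⁻⁴·(0.21474)^1.2998 = 1.317×10⁻⁴·0.135401 ≈ 1.783e-05.

1.8e-5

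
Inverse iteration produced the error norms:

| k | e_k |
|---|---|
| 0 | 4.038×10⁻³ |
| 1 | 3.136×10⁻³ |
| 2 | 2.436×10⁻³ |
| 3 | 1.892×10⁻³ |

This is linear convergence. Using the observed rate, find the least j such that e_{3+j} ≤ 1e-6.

Rate ρ ≈ e_3/e_2 = 1.892×10⁻³/2.436×10⁻³ = 0.7767.
After j more steps, e_{3+j} ≈ 1.892×10⁻³·ρ^j; need ρ^j ≤ 1e-6/1.892×10⁻³ = 0.000528541.
j ≥ ln(0.000528541)/ln(0.7767) = -7.5454/-0.25270 = 29.859.
So 30 more iterations are needed.

30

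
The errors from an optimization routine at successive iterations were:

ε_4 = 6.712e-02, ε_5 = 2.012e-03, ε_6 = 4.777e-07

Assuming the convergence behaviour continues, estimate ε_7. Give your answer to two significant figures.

First estimate the order: p ≈ ln(ε_6/ε_5) / ln(ε_5/ε_4) = ln(4.777e-07/2.012e-03)/ln(2.012e-03/6.712e-02) = ln(0.000237425)/ln(0.0299762) ≈ 2.3795.
Then ε_7 ≈ ε_6·(ε_6/ε_5)^p = 4.777e-07·(0.000237425)^2.3795 = 4.777e-07·2.37446e-09 ≈ 1.134e-15.

1.1e-15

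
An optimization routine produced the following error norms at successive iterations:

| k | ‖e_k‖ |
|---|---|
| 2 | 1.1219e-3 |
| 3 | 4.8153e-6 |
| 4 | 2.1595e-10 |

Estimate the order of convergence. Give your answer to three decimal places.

1.837

p ≈ ln(‖e_4‖/‖e_3‖) / ln(‖e_3‖/‖e_2‖)
  = ln(2.1595e-10/4.8153e-6) / ln(4.8153e-6/1.1219e-3)
  = ln(4.48466e-05) / ln(0.00429209)
  = -10.012263 / -5.450981 ≈ 1.836782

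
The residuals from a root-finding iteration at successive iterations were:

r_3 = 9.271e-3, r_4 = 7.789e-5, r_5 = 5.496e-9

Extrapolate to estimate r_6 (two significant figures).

2.7e-17

First estimate the order: p ≈ ln(r_5/r_4) / ln(r_4/r_3) = ln(5.496e-9/7.789e-5)/ln(7.789e-5/9.271e-3) = ln(7.0561e-05)/ln(0.00840147) ≈ 2.0001.
Then r_6 ≈ r_5·(r_5/r_4)^p = 5.496e-9·(7.0561e-05)^2.0001 = 5.496e-9·4.9741e-09 ≈ 2.734e-17.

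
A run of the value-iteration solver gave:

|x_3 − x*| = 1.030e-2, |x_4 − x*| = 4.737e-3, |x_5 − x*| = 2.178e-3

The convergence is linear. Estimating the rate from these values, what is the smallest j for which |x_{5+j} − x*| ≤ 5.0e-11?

23

Rate ρ ≈ |x_5 − x*|/|x_4 − x*| = 2.178e-3/4.737e-3 = 0.4598.
After j more steps, |x_{5+j} − x*| ≈ 2.178e-3·ρ^j; need ρ^j ≤ 5.0e-11/2.178e-3 = 2.29568e-08.
j ≥ ln(2.29568e-08)/ln(0.4598) = -17.5897/-0.77696 = 22.639.
So 23 more iterations are needed.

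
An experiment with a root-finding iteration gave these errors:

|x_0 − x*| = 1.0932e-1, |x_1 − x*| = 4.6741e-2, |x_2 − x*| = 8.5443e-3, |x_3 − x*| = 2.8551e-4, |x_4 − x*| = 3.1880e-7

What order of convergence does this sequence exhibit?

2

Consecutive ratios: |x_4 − x*|/|x_3 − x*| = 3.1880e-7/2.8551e-4 = 0.0011166, |x_3 − x*|/|x_2 − x*| = 2.8551e-4/8.5443e-3 = 0.0334153.
p ≈ ln(0.0011166)/ln(0.0334153) = -6.7975/-3.3987 ≈ 2.00.
So the convergence is quadratic (order 2).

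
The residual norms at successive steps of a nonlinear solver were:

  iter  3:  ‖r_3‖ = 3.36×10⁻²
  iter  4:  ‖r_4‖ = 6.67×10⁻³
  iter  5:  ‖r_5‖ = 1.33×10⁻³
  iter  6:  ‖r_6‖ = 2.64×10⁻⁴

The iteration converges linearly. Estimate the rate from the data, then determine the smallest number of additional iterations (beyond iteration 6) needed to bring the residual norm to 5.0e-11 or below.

Rate ρ ≈ ‖r_6‖/‖r_5‖ = 2.64×10⁻⁴/1.33×10⁻³ = 0.1985.
After j more steps, ‖r_{6+j}‖ ≈ 2.64×10⁻⁴·ρ^j; need ρ^j ≤ 5.0e-11/2.64×10⁻⁴ = 1.89394e-07.
j ≥ ln(1.89394e-07)/ln(0.1985) = -15.4794/-1.61697 = 9.573.
So 10 more iterations are needed.

10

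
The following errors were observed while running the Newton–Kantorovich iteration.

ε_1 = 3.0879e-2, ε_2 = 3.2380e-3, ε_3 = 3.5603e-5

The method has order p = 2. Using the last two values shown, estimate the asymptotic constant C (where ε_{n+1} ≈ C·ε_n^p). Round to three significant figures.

C ≈ ε_3 / ε_2^2
  = 3.5603e-5 / (3.2380e-3)^2
  = 3.5603e-5 / 1.04846e-05 ≈ 3.3957

3.40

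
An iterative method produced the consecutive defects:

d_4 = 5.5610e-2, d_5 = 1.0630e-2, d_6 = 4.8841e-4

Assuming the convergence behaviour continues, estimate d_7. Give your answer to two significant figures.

First estimate the order: p ≈ ln(d_6/d_5) / ln(d_5/d_4) = ln(4.8841e-4/1.0630e-2)/ln(1.0630e-2/5.5610e-2) = ln(0.0459464)/ln(0.191153) ≈ 1.8616.
Then d_7 ≈ d_6·(d_6/d_5)^p = 4.8841e-4·(0.0459464)^1.8616 = 4.8841e-4·0.00323331 ≈ 1.579e-06.

1.6e-6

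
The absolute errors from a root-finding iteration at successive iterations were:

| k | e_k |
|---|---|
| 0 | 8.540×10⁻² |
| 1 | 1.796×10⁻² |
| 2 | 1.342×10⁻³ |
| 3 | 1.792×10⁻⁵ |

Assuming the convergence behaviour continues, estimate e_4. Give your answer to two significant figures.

First estimate the order: p ≈ ln(e_3/e_2) / ln(e_2/e_1) = ln(1.792×10⁻⁵/1.342×10⁻³)/ln(1.342×10⁻³/1.796×10⁻²) = ln(0.0133532)/ln(0.0747216) ≈ 1.6638.
Then e_4 ≈ e_3·(e_3/e_2)^p = 1.792×10⁻⁵·(0.0133532)^1.6638 = 1.792×10⁻⁵·0.000760937 ≈ 1.364e-08.

1.4e-8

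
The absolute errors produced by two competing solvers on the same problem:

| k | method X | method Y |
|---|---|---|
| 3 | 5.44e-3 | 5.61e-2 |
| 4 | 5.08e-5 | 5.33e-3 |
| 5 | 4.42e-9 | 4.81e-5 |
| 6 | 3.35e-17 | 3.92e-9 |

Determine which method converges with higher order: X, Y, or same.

Method X: p ≈ ln(3.35e-17/4.42e-9)/ln(4.42e-9/5.08e-5) ≈ 2.00.
Method Y: p ≈ ln(3.92e-9/4.81e-5)/ln(4.81e-5/5.33e-3) ≈ 2.00.
Both orders ≈ 2.0 — effectively the same.

same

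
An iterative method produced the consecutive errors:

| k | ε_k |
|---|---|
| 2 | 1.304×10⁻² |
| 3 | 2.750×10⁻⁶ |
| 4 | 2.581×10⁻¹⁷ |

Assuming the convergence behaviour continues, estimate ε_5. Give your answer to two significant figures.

First estimate the order: p ≈ ln(ε_4/ε_3) / ln(ε_3/ε_2) = ln(2.581×10⁻¹⁷/2.750×10⁻⁶)/ln(2.750×10⁻⁶/1.304×10⁻²) = ln(9.38545e-12)/ln(0.00021089) ≈ 2.9999.
Then ε_5 ≈ ε_4·(ε_4/ε_3)^p = 2.581×10⁻¹⁷·(9.38545e-12)^2.9999 = 2.581×10⁻¹⁷·8.28835e-34 ≈ 2.139e-50.

2.1e-50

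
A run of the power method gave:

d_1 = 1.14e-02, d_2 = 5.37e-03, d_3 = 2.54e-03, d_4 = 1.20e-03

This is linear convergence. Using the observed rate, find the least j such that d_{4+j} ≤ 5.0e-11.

Rate ρ ≈ d_4/d_3 = 1.20e-03/2.54e-03 = 0.4724.
After j more steps, d_{4+j} ≈ 1.20e-03·ρ^j; need ρ^j ≤ 5.0e-11/1.20e-03 = 4.16667e-08.
j ≥ ln(4.16667e-08)/ln(0.4724) = -16.9936/-0.74993 = 22.660.
So 23 more iterations are needed.

23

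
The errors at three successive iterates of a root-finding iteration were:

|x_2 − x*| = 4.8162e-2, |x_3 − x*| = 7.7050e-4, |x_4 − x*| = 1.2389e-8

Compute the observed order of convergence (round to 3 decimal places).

2.669

p ≈ ln(|x_4 − x*|/|x_3 − x*|) / ln(|x_3 − x*|/|x_2 − x*|)
  = ln(1.2389e-8/7.7050e-4) / ln(7.7050e-4/4.8162e-2)
  = ln(1.60792e-05) / ln(0.0159981)
  = -11.037984 / -4.135285 ≈ 2.669220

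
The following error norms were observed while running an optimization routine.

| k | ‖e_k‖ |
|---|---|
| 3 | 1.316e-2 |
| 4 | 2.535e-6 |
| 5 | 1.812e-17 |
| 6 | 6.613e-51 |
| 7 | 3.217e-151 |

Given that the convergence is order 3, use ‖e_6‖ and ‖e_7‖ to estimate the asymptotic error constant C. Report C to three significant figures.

C ≈ ‖e_7‖ / ‖e_6‖^3
  = 3.217e-151 / (6.613e-51)^3
  = 3.217e-151 / 2.89198e-151 ≈ 1.1124

1.11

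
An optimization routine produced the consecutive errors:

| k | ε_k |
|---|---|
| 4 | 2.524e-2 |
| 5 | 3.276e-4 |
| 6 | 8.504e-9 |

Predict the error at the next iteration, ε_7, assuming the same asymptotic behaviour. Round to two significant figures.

6.1e-20

First estimate the order: p ≈ ln(ε_6/ε_5) / ln(ε_5/ε_4) = ln(8.504e-9/3.276e-4)/ln(3.276e-4/2.524e-2) = ln(2.59585e-05)/ln(0.0129794) ≈ 2.4305.
Then ε_7 ≈ ε_6·(ε_6/ε_5)^p = 8.504e-9·(2.59585e-05)^2.4305 = 8.504e-9·7.15165e-12 ≈ 6.082e-20.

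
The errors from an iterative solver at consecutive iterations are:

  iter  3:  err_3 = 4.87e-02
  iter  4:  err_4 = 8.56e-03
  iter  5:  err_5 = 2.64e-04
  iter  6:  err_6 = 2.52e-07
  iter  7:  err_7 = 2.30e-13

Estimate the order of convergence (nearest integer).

Consecutive ratios: err_7/err_6 = 2.30e-13/2.52e-07 = 9.12698e-07, err_6/err_5 = 2.52e-07/2.64e-04 = 0.000954545.
p ≈ ln(9.12698e-07)/ln(0.000954545) = -13.9069/-6.9543 ≈ 2.00.
So the convergence is quadratic (order 2).

2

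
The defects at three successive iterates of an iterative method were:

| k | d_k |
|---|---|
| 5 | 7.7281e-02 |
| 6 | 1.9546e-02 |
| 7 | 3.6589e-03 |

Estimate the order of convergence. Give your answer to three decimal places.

1.219

p ≈ ln(d_7/d_6) / ln(d_6/d_5)
  = ln(3.6589e-03/1.9546e-02) / ln(1.9546e-02/7.7281e-02)
  = ln(0.187194) / ln(0.252921)
  = -1.675610 / -1.374678 ≈ 1.218911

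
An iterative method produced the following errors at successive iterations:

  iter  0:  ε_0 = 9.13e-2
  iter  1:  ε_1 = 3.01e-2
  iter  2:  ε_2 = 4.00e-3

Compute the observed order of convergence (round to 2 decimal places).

p ≈ ln(ε_2/ε_1) / ln(ε_1/ε_0)
  = ln(4.00e-3/3.01e-2) / ln(3.01e-2/9.13e-2)
  = ln(0.13289) / ln(0.329682)
  = -2.01823 / -1.10963 ≈ 1.81883

1.82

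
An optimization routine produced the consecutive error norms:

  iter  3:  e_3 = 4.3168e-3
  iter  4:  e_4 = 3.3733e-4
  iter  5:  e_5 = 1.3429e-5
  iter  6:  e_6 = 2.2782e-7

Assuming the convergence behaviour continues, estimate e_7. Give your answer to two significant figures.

1.3e-9

First estimate the order: p ≈ ln(e_6/e_5) / ln(e_5/e_4) = ln(2.2782e-7/1.3429e-5)/ln(1.3429e-5/3.3733e-4) = ln(0.0169648)/ln(0.0398097) ≈ 1.2646.
Then e_7 ≈ e_6·(e_6/e_5)^p = 2.2782e-7·(0.0169648)^1.2646 = 2.2782e-7·0.00576882 ≈ 1.314e-09.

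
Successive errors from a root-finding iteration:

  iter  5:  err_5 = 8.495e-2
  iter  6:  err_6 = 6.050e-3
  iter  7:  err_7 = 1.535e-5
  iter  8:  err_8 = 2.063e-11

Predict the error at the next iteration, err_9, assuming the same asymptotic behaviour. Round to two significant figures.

First estimate the order: p ≈ ln(err_8/err_7) / ln(err_7/err_6) = ln(2.063e-11/1.535e-5)/ln(1.535e-5/6.050e-3) = ln(1.34397e-06)/ln(0.00253719) ≈ 2.2621.
Then err_9 ≈ err_8·(err_8/err_7)^p = 2.063e-11·(1.34397e-06)^2.2621 = 2.063e-11·5.22192e-14 ≈ 1.077e-24.

1.1e-24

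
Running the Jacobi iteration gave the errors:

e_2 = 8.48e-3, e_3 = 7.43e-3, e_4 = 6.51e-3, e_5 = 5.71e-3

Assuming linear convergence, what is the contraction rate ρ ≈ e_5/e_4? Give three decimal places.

ρ ≈ e_5/e_4 = 5.71e-3/6.51e-3 = 0.87711

0.877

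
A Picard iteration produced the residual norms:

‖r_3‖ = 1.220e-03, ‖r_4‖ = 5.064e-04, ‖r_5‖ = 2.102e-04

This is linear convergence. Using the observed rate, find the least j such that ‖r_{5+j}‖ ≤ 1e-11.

20

Rate ρ ≈ ‖r_5‖/‖r_4‖ = 2.102e-04/5.064e-04 = 0.4151.
After j more steps, ‖r_{5+j}‖ ≈ 2.102e-04·ρ^j; need ρ^j ≤ 1e-11/2.102e-04 = 4.75737e-08.
j ≥ ln(4.75737e-08)/ln(0.4151) = -16.8610/-0.87924 = 19.177.
So 20 more iterations are needed.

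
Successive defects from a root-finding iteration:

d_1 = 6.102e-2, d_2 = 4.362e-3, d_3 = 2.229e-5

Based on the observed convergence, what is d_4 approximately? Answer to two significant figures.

5.8e-10

First estimate the order: p ≈ ln(d_3/d_2) / ln(d_2/d_1) = ln(2.229e-5/4.362e-3)/ln(4.362e-3/6.102e-2) = ln(0.00511004)/ln(0.0714848) ≈ 2.0000.
Then d_4 ≈ d_3·(d_3/d_2)^p = 2.229e-5·(0.00511004)^2.0000 = 2.229e-5·2.61125e-05 ≈ 5.82e-10.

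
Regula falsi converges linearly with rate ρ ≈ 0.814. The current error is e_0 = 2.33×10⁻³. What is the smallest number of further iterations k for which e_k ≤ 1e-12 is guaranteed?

105

After k steps, e_k ≈ 2.33×10⁻³·0.814^k.
Need 0.814^k ≤ 1e-12/2.33×10⁻³ = 4.29185e-10.
k ≥ ln(4.29185e-10)/ln(0.814) = -21.5691/-0.20579 = 104.811.
Smallest integer k = 105.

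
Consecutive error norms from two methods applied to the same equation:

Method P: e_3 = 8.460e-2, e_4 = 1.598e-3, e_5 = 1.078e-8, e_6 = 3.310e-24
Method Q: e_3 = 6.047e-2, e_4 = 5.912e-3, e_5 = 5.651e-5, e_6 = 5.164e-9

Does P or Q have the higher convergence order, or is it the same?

Method P: p ≈ ln(3.310e-24/1.078e-8)/ln(1.078e-8/1.598e-3) ≈ 3.00.
Method Q: p ≈ ln(5.164e-9/5.651e-5)/ln(5.651e-5/5.912e-3) ≈ 2.00.
Method P has the higher order (≈3.0 vs ≈2.0).

P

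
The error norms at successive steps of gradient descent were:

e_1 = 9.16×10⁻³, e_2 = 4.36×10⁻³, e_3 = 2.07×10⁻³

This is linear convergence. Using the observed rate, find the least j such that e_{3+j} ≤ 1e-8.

Rate ρ ≈ e_3/e_2 = 2.07×10⁻³/4.36×10⁻³ = 0.4748.
After j more steps, e_{3+j} ≈ 2.07×10⁻³·ρ^j; need ρ^j ≤ 1e-8/2.07×10⁻³ = 4.83092e-06.
j ≥ ln(4.83092e-06)/ln(0.4748) = -12.2405/-0.74486 = 16.433.
So 17 more iterations are needed.

17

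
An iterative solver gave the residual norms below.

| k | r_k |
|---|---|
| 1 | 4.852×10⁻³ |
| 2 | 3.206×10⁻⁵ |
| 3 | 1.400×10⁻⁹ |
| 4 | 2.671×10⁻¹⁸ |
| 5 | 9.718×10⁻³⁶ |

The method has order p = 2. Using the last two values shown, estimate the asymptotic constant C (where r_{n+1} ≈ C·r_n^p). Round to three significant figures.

C ≈ r_5 / r_4^2
  = 9.718×10⁻³⁶ / (2.671×10⁻¹⁸)^2
  = 9.718×10⁻³⁶ / 7.13424e-36 ≈ 1.3622

1.36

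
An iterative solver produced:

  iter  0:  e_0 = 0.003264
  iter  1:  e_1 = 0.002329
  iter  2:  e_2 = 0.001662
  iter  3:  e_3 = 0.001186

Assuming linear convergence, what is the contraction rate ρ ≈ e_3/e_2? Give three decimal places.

ρ ≈ e_3/e_2 = 0.001186/0.001662 = 0.71360

0.714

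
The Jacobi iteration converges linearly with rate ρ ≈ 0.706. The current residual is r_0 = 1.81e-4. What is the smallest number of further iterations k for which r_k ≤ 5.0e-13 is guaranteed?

After k steps, r_k ≈ 1.81e-4·0.706^k.
Need 0.706^k ≤ 5.0e-13/1.81e-4 = 2.76243e-09.
k ≥ ln(2.76243e-09)/ln(0.706) = -19.7072/-0.34814 = 56.607.
Smallest integer k = 57.

57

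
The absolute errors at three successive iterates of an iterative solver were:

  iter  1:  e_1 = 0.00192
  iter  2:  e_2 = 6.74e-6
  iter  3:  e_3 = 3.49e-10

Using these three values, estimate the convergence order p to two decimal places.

1.75

p ≈ ln(e_3/e_2) / ln(e_2/e_1)
  = ln(3.49e-10/6.74e-6) / ln(6.74e-6/0.00192)
  = ln(5.17804e-05) / ln(0.00351042)
  = -9.86850 / -5.65202 ≈ 1.74601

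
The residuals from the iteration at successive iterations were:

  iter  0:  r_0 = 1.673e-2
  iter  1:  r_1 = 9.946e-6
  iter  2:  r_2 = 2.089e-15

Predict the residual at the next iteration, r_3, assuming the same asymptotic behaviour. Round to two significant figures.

First estimate the order: p ≈ ln(r_2/r_1) / ln(r_1/r_0) = ln(2.089e-15/9.946e-6)/ln(9.946e-6/1.673e-2) = ln(2.10034e-10)/ln(0.000594501) ≈ 3.0001.
Then r_3 ≈ r_2·(r_2/r_1)^p = 2.089e-15·(2.10034e-10)^3.0001 = 2.089e-15·9.24487e-30 ≈ 1.931e-44.

1.9e-44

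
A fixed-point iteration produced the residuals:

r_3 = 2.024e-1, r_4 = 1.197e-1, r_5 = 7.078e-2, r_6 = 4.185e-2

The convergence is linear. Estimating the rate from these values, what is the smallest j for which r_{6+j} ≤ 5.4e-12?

44

Rate ρ ≈ r_6/r_5 = 4.185e-2/7.078e-2 = 0.5913.
After j more steps, r_{6+j} ≈ 4.185e-2·ρ^j; need ρ^j ≤ 5.4e-12/4.185e-2 = 1.29032e-10.
j ≥ ln(1.29032e-10)/ln(0.5913) = -22.7710/-0.52543 = 43.338.
So 44 more iterations are needed.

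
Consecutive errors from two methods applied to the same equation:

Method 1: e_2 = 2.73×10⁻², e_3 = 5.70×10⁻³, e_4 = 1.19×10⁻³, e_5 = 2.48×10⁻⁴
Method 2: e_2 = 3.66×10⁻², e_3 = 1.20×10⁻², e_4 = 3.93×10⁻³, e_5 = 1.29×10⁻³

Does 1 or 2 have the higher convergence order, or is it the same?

Method 1: p ≈ ln(2.48×10⁻⁴/1.19×10⁻³)/ln(1.19×10⁻³/5.70×10⁻³) ≈ 1.00.
Method 2: p ≈ ln(1.29×10⁻³/3.93×10⁻³)/ln(3.93×10⁻³/1.20×10⁻²) ≈ 1.00.
Both orders ≈ 1.0 — effectively the same.

same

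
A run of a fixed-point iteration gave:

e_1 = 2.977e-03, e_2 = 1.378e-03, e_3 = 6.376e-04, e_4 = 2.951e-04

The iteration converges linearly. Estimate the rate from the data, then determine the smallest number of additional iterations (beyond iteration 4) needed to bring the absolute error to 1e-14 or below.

Rate ρ ≈ e_4/e_3 = 2.951e-04/6.376e-04 = 0.4628.
After j more steps, e_{4+j} ≈ 2.951e-04·ρ^j; need ρ^j ≤ 1e-14/2.951e-04 = 3.38868e-11.
j ≥ ln(3.38868e-11)/ln(0.4628) = -24.1080/-0.77046 = 31.290.
So 32 more iterations are needed.

32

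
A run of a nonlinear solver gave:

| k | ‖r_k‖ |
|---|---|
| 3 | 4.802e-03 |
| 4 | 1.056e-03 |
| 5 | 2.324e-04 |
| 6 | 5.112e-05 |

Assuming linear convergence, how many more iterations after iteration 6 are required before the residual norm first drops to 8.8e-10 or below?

8

Rate ρ ≈ ‖r_6‖/‖r_5‖ = 5.112e-05/2.324e-04 = 0.2200.
After j more steps, ‖r_{6+j}‖ ≈ 5.112e-05·ρ^j; need ρ^j ≤ 8.8e-10/5.112e-05 = 1.72144e-05.
j ≥ ln(1.72144e-05)/ln(0.2200) = -10.9698/-1.51413 = 7.245.
So 8 more iterations are needed.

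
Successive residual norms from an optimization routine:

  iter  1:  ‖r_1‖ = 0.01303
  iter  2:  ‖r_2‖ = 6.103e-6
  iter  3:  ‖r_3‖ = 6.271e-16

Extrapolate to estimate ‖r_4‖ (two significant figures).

First estimate the order: p ≈ ln(‖r_3‖/‖r_2‖) / ln(‖r_2‖/‖r_1‖) = ln(6.271e-16/6.103e-6)/ln(6.103e-6/0.01303) = ln(1.02753e-10)/ln(0.000468381) ≈ 3.0000.
Then ‖r_4‖ ≈ ‖r_3‖·(‖r_3‖/‖r_2‖)^p = 6.271e-16·(1.02753e-10)^3.0000 = 6.271e-16·1.08488e-30 ≈ 6.803e-46.

6.8e-46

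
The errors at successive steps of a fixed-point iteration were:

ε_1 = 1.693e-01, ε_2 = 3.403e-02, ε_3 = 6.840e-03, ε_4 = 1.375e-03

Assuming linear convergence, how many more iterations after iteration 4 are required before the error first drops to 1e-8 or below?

8

Rate ρ ≈ ε_4/ε_3 = 1.375e-03/6.840e-03 = 0.2010.
After j more steps, ε_{4+j} ≈ 1.375e-03·ρ^j; need ρ^j ≤ 1e-8/1.375e-03 = 7.27273e-06.
j ≥ ln(7.27273e-06)/ln(0.2010) = -11.8314/-1.60445 = 7.374.
So 8 more iterations are needed.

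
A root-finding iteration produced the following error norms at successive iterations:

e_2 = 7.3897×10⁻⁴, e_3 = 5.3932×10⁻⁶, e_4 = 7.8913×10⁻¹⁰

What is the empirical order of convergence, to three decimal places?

p ≈ ln(e_4/e_3) / ln(e_3/e_2)
  = ln(7.8913×10⁻¹⁰/5.3932×10⁻⁶) / ln(5.3932×10⁻⁶/7.3897×10⁻⁴)
  = ln(0.000146319) / ln(0.00729827)
  = -8.829721 / -4.920118 ≈ 1.794616

1.795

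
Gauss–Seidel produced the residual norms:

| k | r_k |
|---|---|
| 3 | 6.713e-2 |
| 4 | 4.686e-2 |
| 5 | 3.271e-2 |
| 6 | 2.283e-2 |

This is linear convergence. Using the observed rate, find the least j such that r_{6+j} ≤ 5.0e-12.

62

Rate ρ ≈ r_6/r_5 = 2.283e-2/3.271e-2 = 0.6980.
After j more steps, r_{6+j} ≈ 2.283e-2·ρ^j; need ρ^j ≤ 5.0e-12/2.283e-2 = 2.1901e-10.
j ≥ ln(2.1901e-10)/ln(0.6980) = -22.2419/-0.35954 = 61.862.
So 62 more iterations are needed.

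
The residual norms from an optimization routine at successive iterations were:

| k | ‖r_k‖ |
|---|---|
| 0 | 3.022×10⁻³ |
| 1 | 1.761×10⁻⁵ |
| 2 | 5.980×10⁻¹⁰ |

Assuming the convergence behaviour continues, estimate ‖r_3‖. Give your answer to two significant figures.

First estimate the order: p ≈ ln(‖r_2‖/‖r_1‖) / ln(‖r_1‖/‖r_0‖) = ln(5.980×10⁻¹⁰/1.761×10⁻⁵)/ln(1.761×10⁻⁵/3.022×10⁻³) = ln(3.3958e-05)/ln(0.00582727) ≈ 2.0000.
Then ‖r_3‖ ≈ ‖r_2‖·(‖r_2‖/‖r_1‖)^p = 5.980×10⁻¹⁰·(3.3958e-05)^2.0000 = 5.980×10⁻¹⁰·1.15315e-09 ≈ 6.896e-19.

6.9e-19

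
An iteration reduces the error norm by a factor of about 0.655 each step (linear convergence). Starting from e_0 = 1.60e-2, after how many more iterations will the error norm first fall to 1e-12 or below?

56

After k steps, e_k ≈ 1.60e-2·0.655^k.
Need 0.655^k ≤ 1e-12/1.60e-2 = 6.25e-11.
k ≥ ln(6.25e-11)/ln(0.655) = -23.4959/-0.42312 = 55.530.
Smallest integer k = 56.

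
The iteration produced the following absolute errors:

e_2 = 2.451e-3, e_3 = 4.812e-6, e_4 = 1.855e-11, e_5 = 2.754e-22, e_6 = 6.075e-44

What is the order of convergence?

Consecutive ratios: e_6/e_5 = 6.075e-44/2.754e-22 = 2.20588e-22, e_5/e_4 = 2.754e-22/1.855e-11 = 1.48464e-11.
p ≈ ln(2.20588e-22)/ln(1.48464e-11) = -49.8657/-24.9333 ≈ 2.00.
So the convergence is quadratic (order 2).

2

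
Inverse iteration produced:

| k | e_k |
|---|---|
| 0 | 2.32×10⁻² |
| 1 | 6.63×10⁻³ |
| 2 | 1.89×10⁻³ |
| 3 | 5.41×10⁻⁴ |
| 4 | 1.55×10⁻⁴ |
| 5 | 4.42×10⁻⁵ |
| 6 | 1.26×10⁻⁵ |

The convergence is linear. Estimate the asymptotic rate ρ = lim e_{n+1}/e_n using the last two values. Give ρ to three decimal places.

ρ ≈ e_6/e_5 = 1.26×10⁻⁵/4.42×10⁻⁵ = 0.28507

0.285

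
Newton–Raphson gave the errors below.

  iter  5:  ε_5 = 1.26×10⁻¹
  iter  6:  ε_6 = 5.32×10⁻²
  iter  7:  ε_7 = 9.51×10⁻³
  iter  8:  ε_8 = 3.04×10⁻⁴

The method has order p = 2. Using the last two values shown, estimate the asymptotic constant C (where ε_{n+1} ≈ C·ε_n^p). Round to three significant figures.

3.36

C ≈ ε_8 / ε_7^2
  = 3.04×10⁻⁴ / (9.51×10⁻³)^2
  = 3.04×10⁻⁴ / 9.04401e-05 ≈ 3.3613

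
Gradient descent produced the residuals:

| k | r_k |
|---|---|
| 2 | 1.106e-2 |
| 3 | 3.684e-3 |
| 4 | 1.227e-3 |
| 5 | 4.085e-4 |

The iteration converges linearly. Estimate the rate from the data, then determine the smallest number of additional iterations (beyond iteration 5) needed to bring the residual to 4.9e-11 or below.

Rate ρ ≈ r_5/r_4 = 4.085e-4/1.227e-3 = 0.3329.
After j more steps, r_{5+j} ≈ 4.085e-4·ρ^j; need ρ^j ≤ 4.9e-11/4.085e-4 = 1.19951e-07.
j ≥ ln(1.19951e-07)/ln(0.3329) = -15.9362/-1.09991 = 14.489.
So 15 more iterations are needed.

15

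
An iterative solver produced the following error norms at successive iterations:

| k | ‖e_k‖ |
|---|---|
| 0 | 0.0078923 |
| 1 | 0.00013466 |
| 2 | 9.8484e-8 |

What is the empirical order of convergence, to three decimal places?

1.774

p ≈ ln(‖e_2‖/‖e_1‖) / ln(‖e_1‖/‖e_0‖)
  = ln(9.8484e-8/0.00013466) / ln(0.00013466/0.0078923)
  = ln(0.000731353) / ln(0.0170622)
  = -7.220614 / -4.070890 ≈ 1.773719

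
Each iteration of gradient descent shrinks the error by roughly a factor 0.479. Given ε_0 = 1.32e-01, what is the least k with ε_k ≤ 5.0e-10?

27

After k steps, ε_k ≈ 1.32e-01·0.479^k.
Need 0.479^k ≤ 5.0e-10/1.32e-01 = 3.78788e-09.
k ≥ ln(3.78788e-09)/ln(0.479) = -19.3915/-0.73605 = 26.345.
Smallest integer k = 27.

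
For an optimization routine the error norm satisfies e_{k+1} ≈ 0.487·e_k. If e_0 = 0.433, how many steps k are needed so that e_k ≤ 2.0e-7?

21

After k steps, e_k ≈ 0.433·0.487^k.
Need 0.487^k ≤ 2.0e-7/0.433 = 4.61894e-07.
k ≥ ln(4.61894e-07)/ln(0.487) = -14.5879/-0.71949 = 20.275.
Smallest integer k = 21.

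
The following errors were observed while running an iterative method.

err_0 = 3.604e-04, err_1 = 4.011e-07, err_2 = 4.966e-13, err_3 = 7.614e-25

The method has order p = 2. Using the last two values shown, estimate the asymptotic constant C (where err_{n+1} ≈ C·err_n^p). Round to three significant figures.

C ≈ err_3 / err_2^2
  = 7.614e-25 / (4.966e-13)^2
  = 7.614e-25 / 2.46612e-25 ≈ 3.0874

3.09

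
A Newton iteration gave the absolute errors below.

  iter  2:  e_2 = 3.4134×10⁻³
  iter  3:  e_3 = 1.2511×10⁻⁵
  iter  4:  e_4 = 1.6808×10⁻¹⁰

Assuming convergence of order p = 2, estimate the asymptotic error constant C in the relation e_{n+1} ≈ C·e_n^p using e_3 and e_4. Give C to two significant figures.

1.1

C ≈ e_4 / e_3^2
  = 1.6808×10⁻¹⁰ / (1.2511×10⁻⁵)^2
  = 1.6808×10⁻¹⁰ / 1.56525e-10 ≈ 1.0738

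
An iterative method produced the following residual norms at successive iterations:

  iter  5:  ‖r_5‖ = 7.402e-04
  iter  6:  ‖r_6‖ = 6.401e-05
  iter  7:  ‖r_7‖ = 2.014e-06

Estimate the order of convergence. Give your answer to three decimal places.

p ≈ ln(‖r_7‖/‖r_6‖) / ln(‖r_6‖/‖r_5‖)
  = ln(2.014e-06/6.401e-05) / ln(6.401e-05/7.402e-04)
  = ln(0.0314638) / ln(0.0864766)
  = -3.458918 / -2.447881 ≈ 1.413025

1.413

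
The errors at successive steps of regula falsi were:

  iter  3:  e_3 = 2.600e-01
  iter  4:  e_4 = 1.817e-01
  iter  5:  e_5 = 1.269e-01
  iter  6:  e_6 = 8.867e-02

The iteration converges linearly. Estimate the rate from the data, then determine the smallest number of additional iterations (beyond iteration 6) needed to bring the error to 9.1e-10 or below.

Rate ρ ≈ e_6/e_5 = 8.867e-02/1.269e-01 = 0.6987.
After j more steps, e_{6+j} ≈ 8.867e-02·ρ^j; need ρ^j ≤ 9.1e-10/8.867e-02 = 1.02628e-08.
j ≥ ln(1.02628e-08)/ln(0.6987) = -18.3947/-0.35853 = 51.306.
So 52 more iterations are needed.

52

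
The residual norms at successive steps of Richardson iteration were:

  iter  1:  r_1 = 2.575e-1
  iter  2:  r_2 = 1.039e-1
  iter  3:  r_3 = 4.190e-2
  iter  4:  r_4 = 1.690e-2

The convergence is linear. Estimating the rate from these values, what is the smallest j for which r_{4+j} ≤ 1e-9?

Rate ρ ≈ r_4/r_3 = 1.690e-2/4.190e-2 = 0.4033.
After j more steps, r_{4+j} ≈ 1.690e-2·ρ^j; need ρ^j ≤ 1e-9/1.690e-2 = 5.91716e-08.
j ≥ ln(5.91716e-08)/ln(0.4033) = -16.6428/-0.90807 = 18.328.
So 19 more iterations are needed.

19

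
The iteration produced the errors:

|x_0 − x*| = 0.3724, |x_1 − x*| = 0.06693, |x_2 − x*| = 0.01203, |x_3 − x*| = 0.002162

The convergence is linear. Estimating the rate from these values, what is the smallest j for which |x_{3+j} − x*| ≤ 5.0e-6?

4

Rate ρ ≈ |x_3 − x*|/|x_2 − x*| = 0.002162/0.01203 = 0.1797.
After j more steps, |x_{3+j} − x*| ≈ 0.002162·ρ^j; need ρ^j ≤ 5.0e-6/0.002162 = 0.00231267.
j ≥ ln(0.00231267)/ln(0.1797) = -6.0694/-1.71647 = 3.536.
So 4 more iterations are needed.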